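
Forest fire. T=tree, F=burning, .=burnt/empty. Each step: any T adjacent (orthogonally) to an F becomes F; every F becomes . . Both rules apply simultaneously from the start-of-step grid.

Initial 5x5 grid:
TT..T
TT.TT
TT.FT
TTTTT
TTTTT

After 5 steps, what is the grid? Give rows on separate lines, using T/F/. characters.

Step 1: 3 trees catch fire, 1 burn out
  TT..T
  TT.FT
  TT..F
  TTTFT
  TTTTT
Step 2: 4 trees catch fire, 3 burn out
  TT..T
  TT..F
  TT...
  TTF.F
  TTTFT
Step 3: 4 trees catch fire, 4 burn out
  TT..F
  TT...
  TT...
  TF...
  TTF.F
Step 4: 3 trees catch fire, 4 burn out
  TT...
  TT...
  TF...
  F....
  TF...
Step 5: 3 trees catch fire, 3 burn out
  TT...
  TF...
  F....
  .....
  F....

TT...
TF...
F....
.....
F....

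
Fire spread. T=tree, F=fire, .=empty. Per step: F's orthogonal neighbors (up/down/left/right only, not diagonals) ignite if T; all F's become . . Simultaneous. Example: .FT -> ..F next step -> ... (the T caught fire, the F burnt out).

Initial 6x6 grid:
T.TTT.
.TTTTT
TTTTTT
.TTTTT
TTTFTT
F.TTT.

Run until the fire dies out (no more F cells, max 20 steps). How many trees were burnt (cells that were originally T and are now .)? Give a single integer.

Answer: 27

Derivation:
Step 1: +5 fires, +2 burnt (F count now 5)
Step 2: +7 fires, +5 burnt (F count now 7)
Step 3: +5 fires, +7 burnt (F count now 5)
Step 4: +5 fires, +5 burnt (F count now 5)
Step 5: +5 fires, +5 burnt (F count now 5)
Step 6: +0 fires, +5 burnt (F count now 0)
Fire out after step 6
Initially T: 28, now '.': 35
Total burnt (originally-T cells now '.'): 27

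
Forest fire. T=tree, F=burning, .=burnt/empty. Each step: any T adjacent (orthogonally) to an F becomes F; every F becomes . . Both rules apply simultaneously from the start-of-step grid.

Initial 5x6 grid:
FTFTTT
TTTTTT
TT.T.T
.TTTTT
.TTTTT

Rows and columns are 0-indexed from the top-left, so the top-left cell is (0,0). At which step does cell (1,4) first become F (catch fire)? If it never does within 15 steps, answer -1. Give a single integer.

Step 1: cell (1,4)='T' (+4 fires, +2 burnt)
Step 2: cell (1,4)='T' (+4 fires, +4 burnt)
Step 3: cell (1,4)='F' (+4 fires, +4 burnt)
  -> target ignites at step 3
Step 4: cell (1,4)='.' (+3 fires, +4 burnt)
Step 5: cell (1,4)='.' (+5 fires, +3 burnt)
Step 6: cell (1,4)='.' (+3 fires, +5 burnt)
Step 7: cell (1,4)='.' (+1 fires, +3 burnt)
Step 8: cell (1,4)='.' (+0 fires, +1 burnt)
  fire out at step 8

3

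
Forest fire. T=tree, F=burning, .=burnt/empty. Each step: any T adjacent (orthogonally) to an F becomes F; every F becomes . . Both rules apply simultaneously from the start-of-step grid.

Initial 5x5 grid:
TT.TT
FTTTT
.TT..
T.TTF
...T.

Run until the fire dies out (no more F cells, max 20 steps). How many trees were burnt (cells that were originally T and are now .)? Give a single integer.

Step 1: +3 fires, +2 burnt (F count now 3)
Step 2: +5 fires, +3 burnt (F count now 5)
Step 3: +2 fires, +5 burnt (F count now 2)
Step 4: +2 fires, +2 burnt (F count now 2)
Step 5: +1 fires, +2 burnt (F count now 1)
Step 6: +0 fires, +1 burnt (F count now 0)
Fire out after step 6
Initially T: 14, now '.': 24
Total burnt (originally-T cells now '.'): 13

Answer: 13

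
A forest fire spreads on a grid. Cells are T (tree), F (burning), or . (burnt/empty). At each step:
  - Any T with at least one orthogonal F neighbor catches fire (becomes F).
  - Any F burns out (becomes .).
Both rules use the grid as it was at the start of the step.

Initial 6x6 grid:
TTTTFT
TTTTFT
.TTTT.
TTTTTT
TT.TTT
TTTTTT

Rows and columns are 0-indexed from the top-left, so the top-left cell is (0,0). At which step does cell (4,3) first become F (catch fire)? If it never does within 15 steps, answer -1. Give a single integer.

Step 1: cell (4,3)='T' (+5 fires, +2 burnt)
Step 2: cell (4,3)='T' (+4 fires, +5 burnt)
Step 3: cell (4,3)='T' (+6 fires, +4 burnt)
Step 4: cell (4,3)='F' (+7 fires, +6 burnt)
  -> target ignites at step 4
Step 5: cell (4,3)='.' (+3 fires, +7 burnt)
Step 6: cell (4,3)='.' (+3 fires, +3 burnt)
Step 7: cell (4,3)='.' (+2 fires, +3 burnt)
Step 8: cell (4,3)='.' (+1 fires, +2 burnt)
Step 9: cell (4,3)='.' (+0 fires, +1 burnt)
  fire out at step 9

4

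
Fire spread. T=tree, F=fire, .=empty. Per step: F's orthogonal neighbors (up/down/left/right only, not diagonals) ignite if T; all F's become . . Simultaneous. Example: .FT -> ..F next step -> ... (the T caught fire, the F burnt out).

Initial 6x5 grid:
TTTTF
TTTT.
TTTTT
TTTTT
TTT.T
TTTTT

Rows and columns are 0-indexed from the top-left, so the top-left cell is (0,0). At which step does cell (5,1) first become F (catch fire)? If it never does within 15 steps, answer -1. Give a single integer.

Step 1: cell (5,1)='T' (+1 fires, +1 burnt)
Step 2: cell (5,1)='T' (+2 fires, +1 burnt)
Step 3: cell (5,1)='T' (+3 fires, +2 burnt)
Step 4: cell (5,1)='T' (+5 fires, +3 burnt)
Step 5: cell (5,1)='T' (+4 fires, +5 burnt)
Step 6: cell (5,1)='T' (+4 fires, +4 burnt)
Step 7: cell (5,1)='T' (+4 fires, +4 burnt)
Step 8: cell (5,1)='F' (+3 fires, +4 burnt)
  -> target ignites at step 8
Step 9: cell (5,1)='.' (+1 fires, +3 burnt)
Step 10: cell (5,1)='.' (+0 fires, +1 burnt)
  fire out at step 10

8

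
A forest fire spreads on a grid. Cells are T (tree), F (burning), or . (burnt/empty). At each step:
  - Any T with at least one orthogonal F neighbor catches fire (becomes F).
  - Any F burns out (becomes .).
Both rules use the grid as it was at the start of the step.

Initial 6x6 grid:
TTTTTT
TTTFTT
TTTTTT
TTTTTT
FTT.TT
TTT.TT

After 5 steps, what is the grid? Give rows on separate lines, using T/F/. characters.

Step 1: 7 trees catch fire, 2 burn out
  TTTFTT
  TTF.FT
  TTTFTT
  FTTTTT
  .FT.TT
  FTT.TT
Step 2: 11 trees catch fire, 7 burn out
  TTF.FT
  TF...F
  FTF.FT
  .FTFTT
  ..F.TT
  .FT.TT
Step 3: 8 trees catch fire, 11 burn out
  TF...F
  F.....
  .F...F
  ..F.FT
  ....TT
  ..F.TT
Step 4: 3 trees catch fire, 8 burn out
  F.....
  ......
  ......
  .....F
  ....FT
  ....TT
Step 5: 2 trees catch fire, 3 burn out
  ......
  ......
  ......
  ......
  .....F
  ....FT

......
......
......
......
.....F
....FT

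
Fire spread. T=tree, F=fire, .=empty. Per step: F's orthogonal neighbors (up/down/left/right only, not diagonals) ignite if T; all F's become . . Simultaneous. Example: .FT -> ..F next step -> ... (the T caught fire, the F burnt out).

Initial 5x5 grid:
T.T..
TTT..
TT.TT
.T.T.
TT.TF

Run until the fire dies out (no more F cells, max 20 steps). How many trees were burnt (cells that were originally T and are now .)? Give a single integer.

Step 1: +1 fires, +1 burnt (F count now 1)
Step 2: +1 fires, +1 burnt (F count now 1)
Step 3: +1 fires, +1 burnt (F count now 1)
Step 4: +1 fires, +1 burnt (F count now 1)
Step 5: +0 fires, +1 burnt (F count now 0)
Fire out after step 5
Initially T: 14, now '.': 15
Total burnt (originally-T cells now '.'): 4

Answer: 4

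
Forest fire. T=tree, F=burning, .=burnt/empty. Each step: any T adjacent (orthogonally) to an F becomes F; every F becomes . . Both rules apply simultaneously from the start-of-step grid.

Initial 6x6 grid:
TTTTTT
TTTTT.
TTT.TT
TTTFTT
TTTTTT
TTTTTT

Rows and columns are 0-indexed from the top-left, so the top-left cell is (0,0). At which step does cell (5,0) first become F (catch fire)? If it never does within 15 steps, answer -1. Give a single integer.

Step 1: cell (5,0)='T' (+3 fires, +1 burnt)
Step 2: cell (5,0)='T' (+7 fires, +3 burnt)
Step 3: cell (5,0)='T' (+9 fires, +7 burnt)
Step 4: cell (5,0)='T' (+8 fires, +9 burnt)
Step 5: cell (5,0)='F' (+5 fires, +8 burnt)
  -> target ignites at step 5
Step 6: cell (5,0)='.' (+1 fires, +5 burnt)
Step 7: cell (5,0)='.' (+0 fires, +1 burnt)
  fire out at step 7

5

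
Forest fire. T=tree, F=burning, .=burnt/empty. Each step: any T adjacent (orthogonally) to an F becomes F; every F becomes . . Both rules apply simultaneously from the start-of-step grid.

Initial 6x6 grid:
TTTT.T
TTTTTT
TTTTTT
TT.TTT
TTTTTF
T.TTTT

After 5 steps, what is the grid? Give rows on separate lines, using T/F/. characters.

Step 1: 3 trees catch fire, 1 burn out
  TTTT.T
  TTTTTT
  TTTTTT
  TT.TTF
  TTTTF.
  T.TTTF
Step 2: 4 trees catch fire, 3 burn out
  TTTT.T
  TTTTTT
  TTTTTF
  TT.TF.
  TTTF..
  T.TTF.
Step 3: 5 trees catch fire, 4 burn out
  TTTT.T
  TTTTTF
  TTTTF.
  TT.F..
  TTF...
  T.TF..
Step 4: 5 trees catch fire, 5 burn out
  TTTT.F
  TTTTF.
  TTTF..
  TT....
  TF....
  T.F...
Step 5: 4 trees catch fire, 5 burn out
  TTTT..
  TTTF..
  TTF...
  TF....
  F.....
  T.....

TTTT..
TTTF..
TTF...
TF....
F.....
T.....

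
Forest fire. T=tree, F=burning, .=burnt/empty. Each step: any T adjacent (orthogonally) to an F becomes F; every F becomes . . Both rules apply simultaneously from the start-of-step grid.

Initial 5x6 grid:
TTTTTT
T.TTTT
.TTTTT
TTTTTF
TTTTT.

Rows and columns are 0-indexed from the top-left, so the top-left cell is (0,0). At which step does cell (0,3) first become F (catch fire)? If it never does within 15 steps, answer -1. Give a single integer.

Step 1: cell (0,3)='T' (+2 fires, +1 burnt)
Step 2: cell (0,3)='T' (+4 fires, +2 burnt)
Step 3: cell (0,3)='T' (+5 fires, +4 burnt)
Step 4: cell (0,3)='T' (+5 fires, +5 burnt)
Step 5: cell (0,3)='F' (+5 fires, +5 burnt)
  -> target ignites at step 5
Step 6: cell (0,3)='.' (+2 fires, +5 burnt)
Step 7: cell (0,3)='.' (+1 fires, +2 burnt)
Step 8: cell (0,3)='.' (+1 fires, +1 burnt)
Step 9: cell (0,3)='.' (+1 fires, +1 burnt)
Step 10: cell (0,3)='.' (+0 fires, +1 burnt)
  fire out at step 10

5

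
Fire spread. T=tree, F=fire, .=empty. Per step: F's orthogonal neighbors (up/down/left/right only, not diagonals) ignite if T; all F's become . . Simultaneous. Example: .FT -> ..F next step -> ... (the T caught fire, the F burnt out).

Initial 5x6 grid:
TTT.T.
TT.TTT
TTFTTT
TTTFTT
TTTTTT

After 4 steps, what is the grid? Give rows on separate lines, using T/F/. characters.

Step 1: 5 trees catch fire, 2 burn out
  TTT.T.
  TT.TTT
  TF.FTT
  TTF.FT
  TTTFTT
Step 2: 8 trees catch fire, 5 burn out
  TTT.T.
  TF.FTT
  F...FT
  TF...F
  TTF.FT
Step 3: 7 trees catch fire, 8 burn out
  TFT.T.
  F...FT
  .....F
  F.....
  TF...F
Step 4: 5 trees catch fire, 7 burn out
  F.F.F.
  .....F
  ......
  ......
  F.....

F.F.F.
.....F
......
......
F.....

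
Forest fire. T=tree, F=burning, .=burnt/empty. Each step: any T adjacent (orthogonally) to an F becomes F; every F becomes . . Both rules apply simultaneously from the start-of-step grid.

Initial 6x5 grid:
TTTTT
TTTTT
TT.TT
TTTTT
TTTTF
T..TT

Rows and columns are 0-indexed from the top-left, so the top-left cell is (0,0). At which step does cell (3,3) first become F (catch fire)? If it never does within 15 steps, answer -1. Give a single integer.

Step 1: cell (3,3)='T' (+3 fires, +1 burnt)
Step 2: cell (3,3)='F' (+4 fires, +3 burnt)
  -> target ignites at step 2
Step 3: cell (3,3)='.' (+4 fires, +4 burnt)
Step 4: cell (3,3)='.' (+4 fires, +4 burnt)
Step 5: cell (3,3)='.' (+5 fires, +4 burnt)
Step 6: cell (3,3)='.' (+3 fires, +5 burnt)
Step 7: cell (3,3)='.' (+2 fires, +3 burnt)
Step 8: cell (3,3)='.' (+1 fires, +2 burnt)
Step 9: cell (3,3)='.' (+0 fires, +1 burnt)
  fire out at step 9

2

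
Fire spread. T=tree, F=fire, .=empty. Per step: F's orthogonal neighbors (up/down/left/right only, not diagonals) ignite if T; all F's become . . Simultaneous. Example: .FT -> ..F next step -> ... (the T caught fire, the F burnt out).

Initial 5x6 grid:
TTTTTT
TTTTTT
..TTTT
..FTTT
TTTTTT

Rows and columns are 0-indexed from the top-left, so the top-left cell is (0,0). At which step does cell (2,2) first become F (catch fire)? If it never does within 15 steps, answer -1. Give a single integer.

Step 1: cell (2,2)='F' (+3 fires, +1 burnt)
  -> target ignites at step 1
Step 2: cell (2,2)='.' (+5 fires, +3 burnt)
Step 3: cell (2,2)='.' (+7 fires, +5 burnt)
Step 4: cell (2,2)='.' (+6 fires, +7 burnt)
Step 5: cell (2,2)='.' (+3 fires, +6 burnt)
Step 6: cell (2,2)='.' (+1 fires, +3 burnt)
Step 7: cell (2,2)='.' (+0 fires, +1 burnt)
  fire out at step 7

1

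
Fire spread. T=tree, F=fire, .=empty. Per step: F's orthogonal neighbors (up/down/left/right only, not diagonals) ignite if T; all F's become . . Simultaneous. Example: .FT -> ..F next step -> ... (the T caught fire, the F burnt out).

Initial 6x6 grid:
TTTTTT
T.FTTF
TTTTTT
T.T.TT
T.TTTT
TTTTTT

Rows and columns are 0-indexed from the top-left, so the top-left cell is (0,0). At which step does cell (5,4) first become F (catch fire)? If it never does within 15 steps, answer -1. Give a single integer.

Step 1: cell (5,4)='T' (+6 fires, +2 burnt)
Step 2: cell (5,4)='T' (+8 fires, +6 burnt)
Step 3: cell (5,4)='T' (+5 fires, +8 burnt)
Step 4: cell (5,4)='T' (+6 fires, +5 burnt)
Step 5: cell (5,4)='F' (+4 fires, +6 burnt)
  -> target ignites at step 5
Step 6: cell (5,4)='.' (+1 fires, +4 burnt)
Step 7: cell (5,4)='.' (+0 fires, +1 burnt)
  fire out at step 7

5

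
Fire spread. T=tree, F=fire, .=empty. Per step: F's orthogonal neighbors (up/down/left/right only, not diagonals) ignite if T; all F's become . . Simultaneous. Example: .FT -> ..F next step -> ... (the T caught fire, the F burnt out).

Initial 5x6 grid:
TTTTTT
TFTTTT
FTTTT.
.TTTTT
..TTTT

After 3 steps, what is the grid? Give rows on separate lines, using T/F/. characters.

Step 1: 4 trees catch fire, 2 burn out
  TFTTTT
  F.FTTT
  .FTTT.
  .TTTTT
  ..TTTT
Step 2: 5 trees catch fire, 4 burn out
  F.FTTT
  ...FTT
  ..FTT.
  .FTTTT
  ..TTTT
Step 3: 4 trees catch fire, 5 burn out
  ...FTT
  ....FT
  ...FT.
  ..FTTT
  ..TTTT

...FTT
....FT
...FT.
..FTTT
..TTTT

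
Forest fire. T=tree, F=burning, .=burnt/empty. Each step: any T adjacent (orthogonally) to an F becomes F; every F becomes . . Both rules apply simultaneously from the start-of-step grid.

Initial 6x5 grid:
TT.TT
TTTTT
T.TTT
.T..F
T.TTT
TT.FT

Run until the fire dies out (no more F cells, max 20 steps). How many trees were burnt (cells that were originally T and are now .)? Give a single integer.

Step 1: +4 fires, +2 burnt (F count now 4)
Step 2: +3 fires, +4 burnt (F count now 3)
Step 3: +3 fires, +3 burnt (F count now 3)
Step 4: +2 fires, +3 burnt (F count now 2)
Step 5: +1 fires, +2 burnt (F count now 1)
Step 6: +2 fires, +1 burnt (F count now 2)
Step 7: +2 fires, +2 burnt (F count now 2)
Step 8: +0 fires, +2 burnt (F count now 0)
Fire out after step 8
Initially T: 21, now '.': 26
Total burnt (originally-T cells now '.'): 17

Answer: 17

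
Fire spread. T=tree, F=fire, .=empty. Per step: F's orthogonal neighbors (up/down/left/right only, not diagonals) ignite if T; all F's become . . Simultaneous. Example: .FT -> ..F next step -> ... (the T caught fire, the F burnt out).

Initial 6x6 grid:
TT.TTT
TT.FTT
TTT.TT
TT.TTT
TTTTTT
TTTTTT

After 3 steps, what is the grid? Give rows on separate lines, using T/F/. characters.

Step 1: 2 trees catch fire, 1 burn out
  TT.FTT
  TT..FT
  TTT.TT
  TT.TTT
  TTTTTT
  TTTTTT
Step 2: 3 trees catch fire, 2 burn out
  TT..FT
  TT...F
  TTT.FT
  TT.TTT
  TTTTTT
  TTTTTT
Step 3: 3 trees catch fire, 3 burn out
  TT...F
  TT....
  TTT..F
  TT.TFT
  TTTTTT
  TTTTTT

TT...F
TT....
TTT..F
TT.TFT
TTTTTT
TTTTTT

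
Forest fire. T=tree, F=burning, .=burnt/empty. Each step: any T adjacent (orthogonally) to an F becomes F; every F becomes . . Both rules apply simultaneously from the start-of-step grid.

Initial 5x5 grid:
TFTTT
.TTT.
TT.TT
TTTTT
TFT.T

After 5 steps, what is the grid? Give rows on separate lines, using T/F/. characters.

Step 1: 6 trees catch fire, 2 burn out
  F.FTT
  .FTT.
  TT.TT
  TFTTT
  F.F.T
Step 2: 5 trees catch fire, 6 burn out
  ...FT
  ..FT.
  TF.TT
  F.FTT
  ....T
Step 3: 4 trees catch fire, 5 burn out
  ....F
  ...F.
  F..TT
  ...FT
  ....T
Step 4: 2 trees catch fire, 4 burn out
  .....
  .....
  ...FT
  ....F
  ....T
Step 5: 2 trees catch fire, 2 burn out
  .....
  .....
  ....F
  .....
  ....F

.....
.....
....F
.....
....F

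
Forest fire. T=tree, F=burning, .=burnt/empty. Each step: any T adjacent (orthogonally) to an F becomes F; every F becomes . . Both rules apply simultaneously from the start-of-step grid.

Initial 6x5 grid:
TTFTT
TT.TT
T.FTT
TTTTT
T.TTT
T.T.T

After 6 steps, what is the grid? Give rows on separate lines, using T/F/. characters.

Step 1: 4 trees catch fire, 2 burn out
  TF.FT
  TT.TT
  T..FT
  TTFTT
  T.TTT
  T.T.T
Step 2: 8 trees catch fire, 4 burn out
  F...F
  TF.FT
  T...F
  TF.FT
  T.FTT
  T.T.T
Step 3: 6 trees catch fire, 8 burn out
  .....
  F...F
  T....
  F...F
  T..FT
  T.F.T
Step 4: 3 trees catch fire, 6 burn out
  .....
  .....
  F....
  .....
  F...F
  T...T
Step 5: 2 trees catch fire, 3 burn out
  .....
  .....
  .....
  .....
  .....
  F...F
Step 6: 0 trees catch fire, 2 burn out
  .....
  .....
  .....
  .....
  .....
  .....

.....
.....
.....
.....
.....
.....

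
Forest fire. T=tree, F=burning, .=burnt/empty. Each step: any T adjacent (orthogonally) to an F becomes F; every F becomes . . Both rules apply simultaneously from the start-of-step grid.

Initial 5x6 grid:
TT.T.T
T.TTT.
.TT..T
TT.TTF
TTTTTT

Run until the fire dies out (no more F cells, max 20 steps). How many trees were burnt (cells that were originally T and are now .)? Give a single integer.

Answer: 17

Derivation:
Step 1: +3 fires, +1 burnt (F count now 3)
Step 2: +2 fires, +3 burnt (F count now 2)
Step 3: +1 fires, +2 burnt (F count now 1)
Step 4: +1 fires, +1 burnt (F count now 1)
Step 5: +1 fires, +1 burnt (F count now 1)
Step 6: +2 fires, +1 burnt (F count now 2)
Step 7: +2 fires, +2 burnt (F count now 2)
Step 8: +1 fires, +2 burnt (F count now 1)
Step 9: +1 fires, +1 burnt (F count now 1)
Step 10: +1 fires, +1 burnt (F count now 1)
Step 11: +2 fires, +1 burnt (F count now 2)
Step 12: +0 fires, +2 burnt (F count now 0)
Fire out after step 12
Initially T: 21, now '.': 26
Total burnt (originally-T cells now '.'): 17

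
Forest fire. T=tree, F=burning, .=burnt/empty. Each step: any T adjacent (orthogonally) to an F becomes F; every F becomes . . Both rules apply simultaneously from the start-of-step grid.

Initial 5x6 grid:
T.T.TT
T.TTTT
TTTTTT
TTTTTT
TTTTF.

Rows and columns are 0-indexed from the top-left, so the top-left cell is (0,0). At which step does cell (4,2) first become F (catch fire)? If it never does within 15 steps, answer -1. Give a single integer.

Step 1: cell (4,2)='T' (+2 fires, +1 burnt)
Step 2: cell (4,2)='F' (+4 fires, +2 burnt)
  -> target ignites at step 2
Step 3: cell (4,2)='.' (+5 fires, +4 burnt)
Step 4: cell (4,2)='.' (+6 fires, +5 burnt)
Step 5: cell (4,2)='.' (+4 fires, +6 burnt)
Step 6: cell (4,2)='.' (+2 fires, +4 burnt)
Step 7: cell (4,2)='.' (+1 fires, +2 burnt)
Step 8: cell (4,2)='.' (+1 fires, +1 burnt)
Step 9: cell (4,2)='.' (+0 fires, +1 burnt)
  fire out at step 9

2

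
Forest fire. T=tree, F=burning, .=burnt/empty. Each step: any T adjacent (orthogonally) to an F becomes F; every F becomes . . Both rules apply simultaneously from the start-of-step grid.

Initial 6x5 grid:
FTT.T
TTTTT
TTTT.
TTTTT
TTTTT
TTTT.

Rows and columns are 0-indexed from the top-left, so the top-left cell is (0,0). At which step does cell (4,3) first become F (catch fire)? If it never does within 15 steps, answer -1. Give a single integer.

Step 1: cell (4,3)='T' (+2 fires, +1 burnt)
Step 2: cell (4,3)='T' (+3 fires, +2 burnt)
Step 3: cell (4,3)='T' (+3 fires, +3 burnt)
Step 4: cell (4,3)='T' (+4 fires, +3 burnt)
Step 5: cell (4,3)='T' (+5 fires, +4 burnt)
Step 6: cell (4,3)='T' (+4 fires, +5 burnt)
Step 7: cell (4,3)='F' (+3 fires, +4 burnt)
  -> target ignites at step 7
Step 8: cell (4,3)='.' (+2 fires, +3 burnt)
Step 9: cell (4,3)='.' (+0 fires, +2 burnt)
  fire out at step 9

7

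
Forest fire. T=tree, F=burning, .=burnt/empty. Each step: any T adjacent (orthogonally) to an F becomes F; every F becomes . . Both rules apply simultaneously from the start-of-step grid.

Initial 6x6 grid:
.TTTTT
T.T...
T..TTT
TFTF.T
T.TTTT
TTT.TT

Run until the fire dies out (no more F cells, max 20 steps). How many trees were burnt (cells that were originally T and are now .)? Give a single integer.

Step 1: +4 fires, +2 burnt (F count now 4)
Step 2: +5 fires, +4 burnt (F count now 5)
Step 3: +6 fires, +5 burnt (F count now 6)
Step 4: +3 fires, +6 burnt (F count now 3)
Step 5: +0 fires, +3 burnt (F count now 0)
Fire out after step 5
Initially T: 24, now '.': 30
Total burnt (originally-T cells now '.'): 18

Answer: 18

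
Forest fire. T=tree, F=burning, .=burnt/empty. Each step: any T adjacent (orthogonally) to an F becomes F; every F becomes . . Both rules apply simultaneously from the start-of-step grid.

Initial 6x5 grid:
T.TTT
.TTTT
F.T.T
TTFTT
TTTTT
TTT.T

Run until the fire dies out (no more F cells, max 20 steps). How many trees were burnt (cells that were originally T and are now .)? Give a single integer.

Step 1: +5 fires, +2 burnt (F count now 5)
Step 2: +6 fires, +5 burnt (F count now 6)
Step 3: +7 fires, +6 burnt (F count now 7)
Step 4: +3 fires, +7 burnt (F count now 3)
Step 5: +1 fires, +3 burnt (F count now 1)
Step 6: +0 fires, +1 burnt (F count now 0)
Fire out after step 6
Initially T: 23, now '.': 29
Total burnt (originally-T cells now '.'): 22

Answer: 22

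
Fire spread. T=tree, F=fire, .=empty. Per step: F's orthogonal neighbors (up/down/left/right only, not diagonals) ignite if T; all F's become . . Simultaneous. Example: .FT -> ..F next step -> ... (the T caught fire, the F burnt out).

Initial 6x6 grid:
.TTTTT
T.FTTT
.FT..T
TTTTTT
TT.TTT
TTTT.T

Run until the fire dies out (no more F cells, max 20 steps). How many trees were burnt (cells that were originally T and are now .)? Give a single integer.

Answer: 26

Derivation:
Step 1: +4 fires, +2 burnt (F count now 4)
Step 2: +6 fires, +4 burnt (F count now 6)
Step 3: +5 fires, +6 burnt (F count now 5)
Step 4: +6 fires, +5 burnt (F count now 6)
Step 5: +3 fires, +6 burnt (F count now 3)
Step 6: +1 fires, +3 burnt (F count now 1)
Step 7: +1 fires, +1 burnt (F count now 1)
Step 8: +0 fires, +1 burnt (F count now 0)
Fire out after step 8
Initially T: 27, now '.': 35
Total burnt (originally-T cells now '.'): 26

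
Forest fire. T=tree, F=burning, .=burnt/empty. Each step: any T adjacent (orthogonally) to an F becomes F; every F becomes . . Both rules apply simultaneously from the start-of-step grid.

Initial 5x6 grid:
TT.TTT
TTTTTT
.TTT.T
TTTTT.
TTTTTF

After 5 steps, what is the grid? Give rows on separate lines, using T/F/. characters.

Step 1: 1 trees catch fire, 1 burn out
  TT.TTT
  TTTTTT
  .TTT.T
  TTTTT.
  TTTTF.
Step 2: 2 trees catch fire, 1 burn out
  TT.TTT
  TTTTTT
  .TTT.T
  TTTTF.
  TTTF..
Step 3: 2 trees catch fire, 2 burn out
  TT.TTT
  TTTTTT
  .TTT.T
  TTTF..
  TTF...
Step 4: 3 trees catch fire, 2 burn out
  TT.TTT
  TTTTTT
  .TTF.T
  TTF...
  TF....
Step 5: 4 trees catch fire, 3 burn out
  TT.TTT
  TTTFTT
  .TF..T
  TF....
  F.....

TT.TTT
TTTFTT
.TF..T
TF....
F.....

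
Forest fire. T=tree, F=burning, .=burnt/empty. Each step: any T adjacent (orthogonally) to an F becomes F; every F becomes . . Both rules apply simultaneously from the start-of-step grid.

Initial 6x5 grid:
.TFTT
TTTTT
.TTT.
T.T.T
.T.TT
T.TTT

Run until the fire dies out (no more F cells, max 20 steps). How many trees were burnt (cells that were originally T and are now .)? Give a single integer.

Answer: 12

Derivation:
Step 1: +3 fires, +1 burnt (F count now 3)
Step 2: +4 fires, +3 burnt (F count now 4)
Step 3: +5 fires, +4 burnt (F count now 5)
Step 4: +0 fires, +5 burnt (F count now 0)
Fire out after step 4
Initially T: 21, now '.': 21
Total burnt (originally-T cells now '.'): 12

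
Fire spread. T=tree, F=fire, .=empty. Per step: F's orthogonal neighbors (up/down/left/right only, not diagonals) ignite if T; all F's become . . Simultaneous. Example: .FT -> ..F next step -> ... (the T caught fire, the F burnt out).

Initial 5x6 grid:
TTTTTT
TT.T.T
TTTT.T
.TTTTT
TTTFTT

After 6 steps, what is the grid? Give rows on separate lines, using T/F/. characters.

Step 1: 3 trees catch fire, 1 burn out
  TTTTTT
  TT.T.T
  TTTT.T
  .TTFTT
  TTF.FT
Step 2: 5 trees catch fire, 3 burn out
  TTTTTT
  TT.T.T
  TTTF.T
  .TF.FT
  TF...F
Step 3: 5 trees catch fire, 5 burn out
  TTTTTT
  TT.F.T
  TTF..T
  .F...F
  F.....
Step 4: 3 trees catch fire, 5 burn out
  TTTFTT
  TT...T
  TF...F
  ......
  ......
Step 5: 5 trees catch fire, 3 burn out
  TTF.FT
  TF...F
  F.....
  ......
  ......
Step 6: 3 trees catch fire, 5 burn out
  TF...F
  F.....
  ......
  ......
  ......

TF...F
F.....
......
......
......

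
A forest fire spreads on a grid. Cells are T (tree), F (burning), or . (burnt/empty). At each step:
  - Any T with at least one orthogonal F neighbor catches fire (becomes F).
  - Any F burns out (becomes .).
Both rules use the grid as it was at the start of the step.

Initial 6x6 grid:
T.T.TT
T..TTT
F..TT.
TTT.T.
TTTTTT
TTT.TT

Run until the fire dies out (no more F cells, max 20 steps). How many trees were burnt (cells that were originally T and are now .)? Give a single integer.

Answer: 24

Derivation:
Step 1: +2 fires, +1 burnt (F count now 2)
Step 2: +3 fires, +2 burnt (F count now 3)
Step 3: +3 fires, +3 burnt (F count now 3)
Step 4: +2 fires, +3 burnt (F count now 2)
Step 5: +2 fires, +2 burnt (F count now 2)
Step 6: +1 fires, +2 burnt (F count now 1)
Step 7: +3 fires, +1 burnt (F count now 3)
Step 8: +2 fires, +3 burnt (F count now 2)
Step 9: +2 fires, +2 burnt (F count now 2)
Step 10: +3 fires, +2 burnt (F count now 3)
Step 11: +1 fires, +3 burnt (F count now 1)
Step 12: +0 fires, +1 burnt (F count now 0)
Fire out after step 12
Initially T: 25, now '.': 35
Total burnt (originally-T cells now '.'): 24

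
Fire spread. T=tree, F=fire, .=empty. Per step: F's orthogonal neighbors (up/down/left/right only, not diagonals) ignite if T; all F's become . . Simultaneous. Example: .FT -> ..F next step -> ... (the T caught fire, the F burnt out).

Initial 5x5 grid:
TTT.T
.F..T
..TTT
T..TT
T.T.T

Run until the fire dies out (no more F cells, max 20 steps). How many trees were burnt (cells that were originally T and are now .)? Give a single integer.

Answer: 3

Derivation:
Step 1: +1 fires, +1 burnt (F count now 1)
Step 2: +2 fires, +1 burnt (F count now 2)
Step 3: +0 fires, +2 burnt (F count now 0)
Fire out after step 3
Initially T: 14, now '.': 14
Total burnt (originally-T cells now '.'): 3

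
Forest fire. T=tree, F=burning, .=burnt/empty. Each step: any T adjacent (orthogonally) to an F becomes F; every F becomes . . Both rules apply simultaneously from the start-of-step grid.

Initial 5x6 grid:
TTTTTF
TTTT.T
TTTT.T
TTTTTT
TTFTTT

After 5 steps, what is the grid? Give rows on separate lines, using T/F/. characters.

Step 1: 5 trees catch fire, 2 burn out
  TTTTF.
  TTTT.F
  TTTT.T
  TTFTTT
  TF.FTT
Step 2: 7 trees catch fire, 5 burn out
  TTTF..
  TTTT..
  TTFT.F
  TF.FTT
  F...FT
Step 3: 9 trees catch fire, 7 burn out
  TTF...
  TTFF..
  TF.F..
  F...FF
  .....F
Step 4: 3 trees catch fire, 9 burn out
  TF....
  TF....
  F.....
  ......
  ......
Step 5: 2 trees catch fire, 3 burn out
  F.....
  F.....
  ......
  ......
  ......

F.....
F.....
......
......
......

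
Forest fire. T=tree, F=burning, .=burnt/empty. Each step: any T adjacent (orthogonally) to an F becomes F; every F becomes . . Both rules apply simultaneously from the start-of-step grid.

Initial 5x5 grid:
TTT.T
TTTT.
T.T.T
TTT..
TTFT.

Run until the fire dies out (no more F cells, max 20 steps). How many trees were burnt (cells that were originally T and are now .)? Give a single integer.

Step 1: +3 fires, +1 burnt (F count now 3)
Step 2: +3 fires, +3 burnt (F count now 3)
Step 3: +2 fires, +3 burnt (F count now 2)
Step 4: +4 fires, +2 burnt (F count now 4)
Step 5: +2 fires, +4 burnt (F count now 2)
Step 6: +1 fires, +2 burnt (F count now 1)
Step 7: +0 fires, +1 burnt (F count now 0)
Fire out after step 7
Initially T: 17, now '.': 23
Total burnt (originally-T cells now '.'): 15

Answer: 15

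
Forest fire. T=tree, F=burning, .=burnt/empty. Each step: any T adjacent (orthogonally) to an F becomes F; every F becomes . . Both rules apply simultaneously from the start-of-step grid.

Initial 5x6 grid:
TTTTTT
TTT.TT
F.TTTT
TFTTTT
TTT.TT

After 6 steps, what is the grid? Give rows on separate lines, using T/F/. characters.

Step 1: 4 trees catch fire, 2 burn out
  TTTTTT
  FTT.TT
  ..TTTT
  F.FTTT
  TFT.TT
Step 2: 6 trees catch fire, 4 burn out
  FTTTTT
  .FT.TT
  ..FTTT
  ...FTT
  F.F.TT
Step 3: 4 trees catch fire, 6 burn out
  .FTTTT
  ..F.TT
  ...FTT
  ....FT
  ....TT
Step 4: 4 trees catch fire, 4 burn out
  ..FTTT
  ....TT
  ....FT
  .....F
  ....FT
Step 5: 4 trees catch fire, 4 burn out
  ...FTT
  ....FT
  .....F
  ......
  .....F
Step 6: 2 trees catch fire, 4 burn out
  ....FT
  .....F
  ......
  ......
  ......

....FT
.....F
......
......
......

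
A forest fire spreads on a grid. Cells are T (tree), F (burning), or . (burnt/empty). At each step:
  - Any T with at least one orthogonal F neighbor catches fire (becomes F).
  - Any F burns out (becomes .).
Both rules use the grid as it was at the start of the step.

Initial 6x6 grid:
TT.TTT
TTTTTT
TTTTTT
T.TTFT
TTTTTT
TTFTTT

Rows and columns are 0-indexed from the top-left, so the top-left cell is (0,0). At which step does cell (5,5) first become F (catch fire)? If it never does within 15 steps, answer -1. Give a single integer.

Step 1: cell (5,5)='T' (+7 fires, +2 burnt)
Step 2: cell (5,5)='T' (+9 fires, +7 burnt)
Step 3: cell (5,5)='F' (+6 fires, +9 burnt)
  -> target ignites at step 3
Step 4: cell (5,5)='.' (+5 fires, +6 burnt)
Step 5: cell (5,5)='.' (+2 fires, +5 burnt)
Step 6: cell (5,5)='.' (+2 fires, +2 burnt)
Step 7: cell (5,5)='.' (+1 fires, +2 burnt)
Step 8: cell (5,5)='.' (+0 fires, +1 burnt)
  fire out at step 8

3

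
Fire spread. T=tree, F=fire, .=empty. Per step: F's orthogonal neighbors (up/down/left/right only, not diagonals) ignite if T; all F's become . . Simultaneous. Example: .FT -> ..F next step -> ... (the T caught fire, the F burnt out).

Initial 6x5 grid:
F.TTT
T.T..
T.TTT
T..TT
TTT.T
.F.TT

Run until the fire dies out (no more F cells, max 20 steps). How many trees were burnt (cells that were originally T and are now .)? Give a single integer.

Answer: 6

Derivation:
Step 1: +2 fires, +2 burnt (F count now 2)
Step 2: +3 fires, +2 burnt (F count now 3)
Step 3: +1 fires, +3 burnt (F count now 1)
Step 4: +0 fires, +1 burnt (F count now 0)
Fire out after step 4
Initially T: 18, now '.': 18
Total burnt (originally-T cells now '.'): 6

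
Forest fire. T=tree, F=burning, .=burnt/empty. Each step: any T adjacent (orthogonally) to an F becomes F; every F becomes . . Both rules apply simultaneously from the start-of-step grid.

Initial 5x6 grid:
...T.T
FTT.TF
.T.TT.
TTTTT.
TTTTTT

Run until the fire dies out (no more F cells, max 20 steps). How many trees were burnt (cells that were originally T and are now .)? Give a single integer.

Step 1: +3 fires, +2 burnt (F count now 3)
Step 2: +3 fires, +3 burnt (F count now 3)
Step 3: +3 fires, +3 burnt (F count now 3)
Step 4: +5 fires, +3 burnt (F count now 5)
Step 5: +4 fires, +5 burnt (F count now 4)
Step 6: +0 fires, +4 burnt (F count now 0)
Fire out after step 6
Initially T: 19, now '.': 29
Total burnt (originally-T cells now '.'): 18

Answer: 18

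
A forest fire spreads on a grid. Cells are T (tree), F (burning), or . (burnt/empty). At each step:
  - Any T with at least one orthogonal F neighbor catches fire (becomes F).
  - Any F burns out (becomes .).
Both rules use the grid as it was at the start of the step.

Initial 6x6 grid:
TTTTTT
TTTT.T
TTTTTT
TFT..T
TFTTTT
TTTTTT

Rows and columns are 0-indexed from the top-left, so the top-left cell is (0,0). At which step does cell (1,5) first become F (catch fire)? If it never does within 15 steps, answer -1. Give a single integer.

Step 1: cell (1,5)='T' (+6 fires, +2 burnt)
Step 2: cell (1,5)='T' (+6 fires, +6 burnt)
Step 3: cell (1,5)='T' (+6 fires, +6 burnt)
Step 4: cell (1,5)='T' (+6 fires, +6 burnt)
Step 5: cell (1,5)='T' (+4 fires, +6 burnt)
Step 6: cell (1,5)='F' (+2 fires, +4 burnt)
  -> target ignites at step 6
Step 7: cell (1,5)='.' (+1 fires, +2 burnt)
Step 8: cell (1,5)='.' (+0 fires, +1 burnt)
  fire out at step 8

6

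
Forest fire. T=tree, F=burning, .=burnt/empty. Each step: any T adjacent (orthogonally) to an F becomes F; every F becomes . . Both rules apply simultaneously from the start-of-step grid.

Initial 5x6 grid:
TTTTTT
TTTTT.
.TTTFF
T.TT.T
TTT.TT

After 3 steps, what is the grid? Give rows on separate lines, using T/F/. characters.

Step 1: 3 trees catch fire, 2 burn out
  TTTTTT
  TTTTF.
  .TTF..
  T.TT.F
  TTT.TT
Step 2: 5 trees catch fire, 3 burn out
  TTTTFT
  TTTF..
  .TF...
  T.TF..
  TTT.TF
Step 3: 6 trees catch fire, 5 burn out
  TTTF.F
  TTF...
  .F....
  T.F...
  TTT.F.

TTTF.F
TTF...
.F....
T.F...
TTT.F.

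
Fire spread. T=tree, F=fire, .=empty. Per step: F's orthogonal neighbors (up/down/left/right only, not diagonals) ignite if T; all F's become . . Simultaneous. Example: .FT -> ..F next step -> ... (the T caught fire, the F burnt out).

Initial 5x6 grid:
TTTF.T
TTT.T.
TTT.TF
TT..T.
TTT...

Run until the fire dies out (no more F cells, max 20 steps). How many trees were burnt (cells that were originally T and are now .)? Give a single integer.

Step 1: +2 fires, +2 burnt (F count now 2)
Step 2: +4 fires, +2 burnt (F count now 4)
Step 3: +3 fires, +4 burnt (F count now 3)
Step 4: +2 fires, +3 burnt (F count now 2)
Step 5: +2 fires, +2 burnt (F count now 2)
Step 6: +2 fires, +2 burnt (F count now 2)
Step 7: +2 fires, +2 burnt (F count now 2)
Step 8: +0 fires, +2 burnt (F count now 0)
Fire out after step 8
Initially T: 18, now '.': 29
Total burnt (originally-T cells now '.'): 17

Answer: 17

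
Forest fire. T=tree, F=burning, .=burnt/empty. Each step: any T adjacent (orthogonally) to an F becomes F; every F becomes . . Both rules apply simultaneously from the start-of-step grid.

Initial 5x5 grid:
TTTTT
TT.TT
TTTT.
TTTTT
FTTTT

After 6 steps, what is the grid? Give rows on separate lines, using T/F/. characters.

Step 1: 2 trees catch fire, 1 burn out
  TTTTT
  TT.TT
  TTTT.
  FTTTT
  .FTTT
Step 2: 3 trees catch fire, 2 burn out
  TTTTT
  TT.TT
  FTTT.
  .FTTT
  ..FTT
Step 3: 4 trees catch fire, 3 burn out
  TTTTT
  FT.TT
  .FTT.
  ..FTT
  ...FT
Step 4: 5 trees catch fire, 4 burn out
  FTTTT
  .F.TT
  ..FT.
  ...FT
  ....F
Step 5: 3 trees catch fire, 5 burn out
  .FTTT
  ...TT
  ...F.
  ....F
  .....
Step 6: 2 trees catch fire, 3 burn out
  ..FTT
  ...FT
  .....
  .....
  .....

..FTT
...FT
.....
.....
.....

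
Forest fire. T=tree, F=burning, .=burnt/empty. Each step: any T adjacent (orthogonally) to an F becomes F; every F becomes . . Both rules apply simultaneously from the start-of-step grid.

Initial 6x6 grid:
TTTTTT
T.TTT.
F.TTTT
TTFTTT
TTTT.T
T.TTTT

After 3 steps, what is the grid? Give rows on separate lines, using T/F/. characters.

Step 1: 6 trees catch fire, 2 burn out
  TTTTTT
  F.TTT.
  ..FTTT
  FF.FTT
  TTFT.T
  T.TTTT
Step 2: 8 trees catch fire, 6 burn out
  FTTTTT
  ..FTT.
  ...FTT
  ....FT
  FF.F.T
  T.FTTT
Step 3: 7 trees catch fire, 8 burn out
  .FFTTT
  ...FT.
  ....FT
  .....F
  .....T
  F..FTT

.FFTTT
...FT.
....FT
.....F
.....T
F..FTT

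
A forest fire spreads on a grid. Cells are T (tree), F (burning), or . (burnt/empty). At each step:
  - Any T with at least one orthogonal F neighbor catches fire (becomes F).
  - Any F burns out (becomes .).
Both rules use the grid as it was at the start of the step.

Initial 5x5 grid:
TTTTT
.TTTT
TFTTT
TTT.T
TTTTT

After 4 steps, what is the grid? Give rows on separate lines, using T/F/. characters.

Step 1: 4 trees catch fire, 1 burn out
  TTTTT
  .FTTT
  F.FTT
  TFT.T
  TTTTT
Step 2: 6 trees catch fire, 4 burn out
  TFTTT
  ..FTT
  ...FT
  F.F.T
  TFTTT
Step 3: 6 trees catch fire, 6 burn out
  F.FTT
  ...FT
  ....F
  ....T
  F.FTT
Step 4: 4 trees catch fire, 6 burn out
  ...FT
  ....F
  .....
  ....F
  ...FT

...FT
....F
.....
....F
...FT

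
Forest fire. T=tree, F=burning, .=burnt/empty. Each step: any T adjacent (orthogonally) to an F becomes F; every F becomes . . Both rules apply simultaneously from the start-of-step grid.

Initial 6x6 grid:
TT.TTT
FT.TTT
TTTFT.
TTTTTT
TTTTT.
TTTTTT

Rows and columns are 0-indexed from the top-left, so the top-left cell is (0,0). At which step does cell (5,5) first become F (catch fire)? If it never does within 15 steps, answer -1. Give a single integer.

Step 1: cell (5,5)='T' (+7 fires, +2 burnt)
Step 2: cell (5,5)='T' (+8 fires, +7 burnt)
Step 3: cell (5,5)='T' (+8 fires, +8 burnt)
Step 4: cell (5,5)='T' (+5 fires, +8 burnt)
Step 5: cell (5,5)='F' (+2 fires, +5 burnt)
  -> target ignites at step 5
Step 6: cell (5,5)='.' (+0 fires, +2 burnt)
  fire out at step 6

5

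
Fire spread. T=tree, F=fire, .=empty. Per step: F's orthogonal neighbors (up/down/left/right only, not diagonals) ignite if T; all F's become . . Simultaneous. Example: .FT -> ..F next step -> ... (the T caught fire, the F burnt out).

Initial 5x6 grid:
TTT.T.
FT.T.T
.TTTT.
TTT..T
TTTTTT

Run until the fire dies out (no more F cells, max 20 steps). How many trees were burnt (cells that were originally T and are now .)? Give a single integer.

Answer: 19

Derivation:
Step 1: +2 fires, +1 burnt (F count now 2)
Step 2: +2 fires, +2 burnt (F count now 2)
Step 3: +3 fires, +2 burnt (F count now 3)
Step 4: +4 fires, +3 burnt (F count now 4)
Step 5: +4 fires, +4 burnt (F count now 4)
Step 6: +1 fires, +4 burnt (F count now 1)
Step 7: +1 fires, +1 burnt (F count now 1)
Step 8: +1 fires, +1 burnt (F count now 1)
Step 9: +1 fires, +1 burnt (F count now 1)
Step 10: +0 fires, +1 burnt (F count now 0)
Fire out after step 10
Initially T: 21, now '.': 28
Total burnt (originally-T cells now '.'): 19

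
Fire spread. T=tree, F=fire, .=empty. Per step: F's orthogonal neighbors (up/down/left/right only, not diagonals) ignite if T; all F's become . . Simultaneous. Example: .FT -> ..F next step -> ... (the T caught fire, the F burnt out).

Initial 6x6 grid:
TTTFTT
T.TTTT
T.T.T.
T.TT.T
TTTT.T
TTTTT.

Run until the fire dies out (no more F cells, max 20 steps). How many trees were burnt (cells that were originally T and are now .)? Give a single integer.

Answer: 25

Derivation:
Step 1: +3 fires, +1 burnt (F count now 3)
Step 2: +4 fires, +3 burnt (F count now 4)
Step 3: +4 fires, +4 burnt (F count now 4)
Step 4: +2 fires, +4 burnt (F count now 2)
Step 5: +3 fires, +2 burnt (F count now 3)
Step 6: +4 fires, +3 burnt (F count now 4)
Step 7: +3 fires, +4 burnt (F count now 3)
Step 8: +2 fires, +3 burnt (F count now 2)
Step 9: +0 fires, +2 burnt (F count now 0)
Fire out after step 9
Initially T: 27, now '.': 34
Total burnt (originally-T cells now '.'): 25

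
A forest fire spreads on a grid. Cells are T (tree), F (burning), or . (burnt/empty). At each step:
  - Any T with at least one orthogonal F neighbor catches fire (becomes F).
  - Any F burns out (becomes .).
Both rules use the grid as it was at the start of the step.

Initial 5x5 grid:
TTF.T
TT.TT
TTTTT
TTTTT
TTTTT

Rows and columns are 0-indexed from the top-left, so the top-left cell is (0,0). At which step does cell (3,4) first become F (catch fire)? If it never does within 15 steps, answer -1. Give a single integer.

Step 1: cell (3,4)='T' (+1 fires, +1 burnt)
Step 2: cell (3,4)='T' (+2 fires, +1 burnt)
Step 3: cell (3,4)='T' (+2 fires, +2 burnt)
Step 4: cell (3,4)='T' (+3 fires, +2 burnt)
Step 5: cell (3,4)='T' (+4 fires, +3 burnt)
Step 6: cell (3,4)='T' (+5 fires, +4 burnt)
Step 7: cell (3,4)='F' (+3 fires, +5 burnt)
  -> target ignites at step 7
Step 8: cell (3,4)='.' (+2 fires, +3 burnt)
Step 9: cell (3,4)='.' (+0 fires, +2 burnt)
  fire out at step 9

7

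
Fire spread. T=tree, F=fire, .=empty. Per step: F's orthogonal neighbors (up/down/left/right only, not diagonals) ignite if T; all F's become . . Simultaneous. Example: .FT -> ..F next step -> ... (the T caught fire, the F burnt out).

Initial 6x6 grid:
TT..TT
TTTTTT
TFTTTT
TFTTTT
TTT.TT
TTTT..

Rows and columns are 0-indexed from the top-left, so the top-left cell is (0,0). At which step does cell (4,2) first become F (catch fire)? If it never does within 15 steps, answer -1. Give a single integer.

Step 1: cell (4,2)='T' (+6 fires, +2 burnt)
Step 2: cell (4,2)='F' (+8 fires, +6 burnt)
  -> target ignites at step 2
Step 3: cell (4,2)='.' (+6 fires, +8 burnt)
Step 4: cell (4,2)='.' (+5 fires, +6 burnt)
Step 5: cell (4,2)='.' (+3 fires, +5 burnt)
Step 6: cell (4,2)='.' (+1 fires, +3 burnt)
Step 7: cell (4,2)='.' (+0 fires, +1 burnt)
  fire out at step 7

2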